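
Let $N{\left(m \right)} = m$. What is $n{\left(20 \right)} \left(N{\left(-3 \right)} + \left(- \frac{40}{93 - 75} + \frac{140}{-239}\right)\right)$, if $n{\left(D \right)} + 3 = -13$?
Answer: $\frac{199888}{2151} \approx 92.928$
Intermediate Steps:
$n{\left(D \right)} = -16$ ($n{\left(D \right)} = -3 - 13 = -16$)
$n{\left(20 \right)} \left(N{\left(-3 \right)} + \left(- \frac{40}{93 - 75} + \frac{140}{-239}\right)\right) = - 16 \left(-3 + \left(- \frac{40}{93 - 75} + \frac{140}{-239}\right)\right) = - 16 \left(-3 + \left(- \frac{40}{18} + 140 \left(- \frac{1}{239}\right)\right)\right) = - 16 \left(-3 - \frac{6040}{2151}\right) = \left(-16\right) \left(- \frac{12493}{2151}\right) = \frac{199888}{2151}$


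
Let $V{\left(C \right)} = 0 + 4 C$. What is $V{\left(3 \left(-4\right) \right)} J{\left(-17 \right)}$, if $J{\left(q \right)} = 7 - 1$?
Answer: $-288$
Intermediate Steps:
$J{\left(q \right)} = 6$
$V{\left(C \right)} = 4 C$
$V{\left(3 \left(-4\right) \right)} J{\left(-17 \right)} = 4 \cdot 3 \left(-4\right) 6 = 4 \left(-12\right) 6 = \left(-48\right) 6 = -288$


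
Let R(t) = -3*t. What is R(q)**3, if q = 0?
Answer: 0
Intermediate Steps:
R(q)**3 = (-3*0)**3 = 0**3 = 0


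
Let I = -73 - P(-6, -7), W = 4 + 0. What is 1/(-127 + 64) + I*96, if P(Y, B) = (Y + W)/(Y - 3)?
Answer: -442849/63 ≈ -7029.4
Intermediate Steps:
W = 4
P(Y, B) = (4 + Y)/(-3 + Y) (P(Y, B) = (Y + 4)/(Y - 3) = (4 + Y)/(-3 + Y))
I = -659/9 (I = -73 - (4 - 6)/(-3 - 6) = -73 - (-2)/(-9) = -73 - (-1)*(-2)/9 = -73 - 1*2/9 = -73 - 2/9 = -659/9 ≈ -73.222)
1/(-127 + 64) + I*96 = 1/(-127 + 64) - 659/9*96 = 1/(-63) - 21088/3 = -1/63 - 21088/3 = -442849/63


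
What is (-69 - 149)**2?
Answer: 47524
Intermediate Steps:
(-69 - 149)**2 = (-218)**2 = 47524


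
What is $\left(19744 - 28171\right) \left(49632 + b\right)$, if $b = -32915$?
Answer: $-140874159$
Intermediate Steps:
$\left(19744 - 28171\right) \left(49632 + b\right) = \left(19744 - 28171\right) \left(49632 - 32915\right) = \left(-8427\right) 16717 = -140874159$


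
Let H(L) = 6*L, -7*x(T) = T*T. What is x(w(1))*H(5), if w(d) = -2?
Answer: -120/7 ≈ -17.143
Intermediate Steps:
x(T) = -T²/7 (x(T) = -T*T/7 = -T²/7)
x(w(1))*H(5) = (-⅐*(-2)²)*(6*5) = -⅐*4*30 = -4/7*30 = -120/7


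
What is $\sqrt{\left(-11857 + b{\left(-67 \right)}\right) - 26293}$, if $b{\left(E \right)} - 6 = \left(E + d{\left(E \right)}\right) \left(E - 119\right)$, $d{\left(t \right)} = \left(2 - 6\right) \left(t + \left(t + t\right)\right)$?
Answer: $i \sqrt{175226} \approx 418.6 i$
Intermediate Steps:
$d{\left(t \right)} = - 12 t$ ($d{\left(t \right)} = - 4 \left(t + 2 t\right) = - 4 \cdot 3 t = - 12 t$)
$b{\left(E \right)} = 6 - 11 E \left(-119 + E\right)$ ($b{\left(E \right)} = 6 + \left(E - 12 E\right) \left(E - 119\right) = 6 + - 11 E \left(-119 + E\right) = 6 - 11 E \left(-119 + E\right)$)
$\sqrt{\left(-11857 + b{\left(-67 \right)}\right) - 26293} = \sqrt{\left(-11857 + \left(6 - 11 \left(-67\right)^{2} + 1309 \left(-67\right)\right)\right) - 26293} = \sqrt{\left(-11857 - 137076\right) - 26293} = \sqrt{-148933 - 26293} = \sqrt{-175226} = i \sqrt{175226}$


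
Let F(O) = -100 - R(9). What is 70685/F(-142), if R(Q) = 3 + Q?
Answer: -70685/112 ≈ -631.12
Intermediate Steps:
F(O) = -112 (F(O) = -100 - (3 + 9) = -100 - 1*12 = -100 - 12 = -112)
70685/F(-142) = 70685/(-112) = 70685*(-1/112) = -70685/112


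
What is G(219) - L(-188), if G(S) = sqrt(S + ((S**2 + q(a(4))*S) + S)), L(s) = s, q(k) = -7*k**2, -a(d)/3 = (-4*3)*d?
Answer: 188 + I*sqrt(31739889) ≈ 188.0 + 5633.8*I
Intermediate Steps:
a(d) = 36*d (a(d) = -3*(-4*3)*d = -(-36)*d = 36*d)
G(S) = sqrt(S**2 - 145150*S) (G(S) = sqrt(S + ((S**2 + (-7*(36*4)**2)*S) + S)) = sqrt(S + ((S**2 + (-7*144**2)*S) + S)) = sqrt(S + ((S**2 + (-7*20736)*S) + S)) = sqrt(S + ((S**2 - 145152*S) + S)) = sqrt(S + (S**2 - 145151*S)) = sqrt(S**2 - 145150*S))
G(219) - L(-188) = sqrt(219*(-145150 + 219)) - 1*(-188) = sqrt(219*(-144931)) + 188 = sqrt(-31739889) + 188 = I*sqrt(31739889) + 188 = 188 + I*sqrt(31739889)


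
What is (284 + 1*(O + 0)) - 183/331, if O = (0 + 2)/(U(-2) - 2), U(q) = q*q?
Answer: 94152/331 ≈ 284.45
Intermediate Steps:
U(q) = q²
O = 1 (O = (0 + 2)/((-2)² - 2) = 2/(4 - 2) = 2/2 = 2*(½) = 1)
(284 + 1*(O + 0)) - 183/331 = (284 + 1*(1 + 0)) - 183/331 = (284 + 1*1) - 183*1/331 = (284 + 1) - 183/331 = 285 - 183/331 = 94152/331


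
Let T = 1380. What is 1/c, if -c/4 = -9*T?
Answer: 1/49680 ≈ 2.0129e-5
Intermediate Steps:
c = 49680 (c = -(-36)*1380 = -4*(-12420) = 49680)
1/c = 1/49680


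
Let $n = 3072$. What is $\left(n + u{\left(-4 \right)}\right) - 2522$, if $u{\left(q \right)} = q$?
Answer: $546$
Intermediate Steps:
$\left(n + u{\left(-4 \right)}\right) - 2522 = \left(3072 - 4\right) - 2522 = 3068 - 2522 = 546$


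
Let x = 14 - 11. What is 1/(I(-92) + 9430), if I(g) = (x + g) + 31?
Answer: 1/9372 ≈ 0.00010670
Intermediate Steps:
x = 3
I(g) = 34 + g (I(g) = (3 + g) + 31 = 34 + g)
1/(I(-92) + 9430) = 1/((34 - 92) + 9430) = 1/(-58 + 9430) = 1/9372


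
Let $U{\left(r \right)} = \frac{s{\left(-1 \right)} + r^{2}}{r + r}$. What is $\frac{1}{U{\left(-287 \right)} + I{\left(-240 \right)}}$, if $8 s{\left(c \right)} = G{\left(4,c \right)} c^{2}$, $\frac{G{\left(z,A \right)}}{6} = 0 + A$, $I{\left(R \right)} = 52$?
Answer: $- \frac{2296}{210081} \approx -0.010929$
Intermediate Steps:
$G{\left(z,A \right)} = 6 A$ ($G{\left(z,A \right)} = 6 \left(0 + A\right) = 6 A$)
$s{\left(c \right)} = \frac{3 c^{3}}{4}$ ($s{\left(c \right)} = \frac{6 c c^{2}}{8} = \frac{6 c^{3}}{8} = \frac{3 c^{3}}{4}$)
$U{\left(r \right)} = \frac{- \frac{3}{4} + r^{2}}{2 r}$ ($U{\left(r \right)} = \frac{\frac{3 \left(-1\right)^{3}}{4} + r^{2}}{r + r} = \frac{\frac{3}{4} \left(-1\right) + r^{2}}{2 r} = \left(- \frac{3}{4} + r^{2}\right) \frac{1}{2 r} = \frac{- \frac{3}{4} + r^{2}}{2 r}$)
$\frac{1}{U{\left(-287 \right)} + I{\left(-240 \right)}} = \frac{1}{\left(\frac{1}{2} \left(-287\right) - \frac{3}{8 \left(-287\right)}\right) + 52} = \frac{1}{\left(- \frac{287}{2} - - \frac{3}{2296}\right) + 52} = \frac{1}{\left(- \frac{287}{2} + \frac{3}{2296}\right) + 52} = \frac{1}{- \frac{329473}{2296} + 52} = \frac{1}{- \frac{210081}{2296}} = - \frac{2296}{210081}$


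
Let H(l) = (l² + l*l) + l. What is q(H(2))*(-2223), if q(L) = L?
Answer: -22230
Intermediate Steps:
H(l) = l + 2*l² (H(l) = (l² + l²) + l = 2*l² + l = l + 2*l²)
q(H(2))*(-2223) = (2*(1 + 2*2))*(-2223) = (2*(1 + 4))*(-2223) = (2*5)*(-2223) = 10*(-2223) = -22230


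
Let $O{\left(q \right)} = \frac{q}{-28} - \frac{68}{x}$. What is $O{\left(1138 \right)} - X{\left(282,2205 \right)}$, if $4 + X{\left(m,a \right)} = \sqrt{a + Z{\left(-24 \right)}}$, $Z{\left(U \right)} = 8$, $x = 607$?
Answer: $- \frac{312343}{8498} - \sqrt{2213} \approx -83.797$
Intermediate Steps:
$O{\left(q \right)} = - \frac{68}{607} - \frac{q}{28}$ ($O{\left(q \right)} = \frac{q}{-28} - \frac{68}{607} = q \left(- \frac{1}{28}\right) - \frac{68}{607} = - \frac{q}{28} - \frac{68}{607} = - \frac{68}{607} - \frac{q}{28}$)
$X{\left(m,a \right)} = -4 + \sqrt{8 + a}$ ($X{\left(m,a \right)} = -4 + \sqrt{a + 8} = -4 + \sqrt{8 + a}$)
$O{\left(1138 \right)} - X{\left(282,2205 \right)} = \left(- \frac{68}{607} - \frac{569}{14}\right) - \left(-4 + \sqrt{8 + 2205}\right) = \left(- \frac{68}{607} - \frac{569}{14}\right) - \left(-4 + \sqrt{2213}\right) = - \frac{346335}{8498} + \left(4 - \sqrt{2213}\right) = - \frac{312343}{8498} - \sqrt{2213}$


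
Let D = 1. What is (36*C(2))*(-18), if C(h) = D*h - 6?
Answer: 2592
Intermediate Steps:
C(h) = -6 + h (C(h) = 1*h - 6 = h - 6 = -6 + h)
(36*C(2))*(-18) = (36*(-6 + 2))*(-18) = (36*(-4))*(-18) = -144*(-18) = 2592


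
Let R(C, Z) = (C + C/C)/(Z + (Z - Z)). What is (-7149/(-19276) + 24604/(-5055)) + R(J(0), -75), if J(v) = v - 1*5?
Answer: -2164658497/487200900 ≈ -4.4431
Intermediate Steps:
J(v) = -5 + v (J(v) = v - 5 = -5 + v)
R(C, Z) = (1 + C)/Z (R(C, Z) = (C + 1)/(Z + 0) = (1 + C)/Z)
(-7149/(-19276) + 24604/(-5055)) + R(J(0), -75) = (-7149/(-19276) + 24604/(-5055)) + (1 + (-5 + 0))/(-75) = (-7149*(-1/19276) + 24604*(-1/5055)) - (1 - 5)/75 = (7149/19276 - 24604/5055) - 1/75*(-4) = -438128509/97440180 + 4/75 = -2164658497/487200900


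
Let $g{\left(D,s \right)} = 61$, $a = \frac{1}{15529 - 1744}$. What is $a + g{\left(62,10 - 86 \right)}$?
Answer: $\frac{840886}{13785} \approx 61.0$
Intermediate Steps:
$a = \frac{1}{13785} \approx 7.2543 \cdot 10^{-5}$
$a + g{\left(62,10 - 86 \right)} = \frac{1}{13785} + 61 = \frac{840886}{13785}$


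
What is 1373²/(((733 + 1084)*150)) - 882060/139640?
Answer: 285424507/475736025 ≈ 0.59996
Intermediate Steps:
1373²/(((733 + 1084)*150)) - 882060/139640 = 1885129/((1817*150)) - 882060*1/139640 = 1885129/272550 - 44103/6982 = 285424507/475736025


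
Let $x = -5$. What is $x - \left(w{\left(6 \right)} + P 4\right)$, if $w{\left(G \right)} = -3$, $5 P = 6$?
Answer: $- \frac{34}{5} \approx -6.8$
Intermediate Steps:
$P = \frac{6}{5}$ ($P = \frac{1}{5} \cdot 6 = \frac{6}{5} \approx 1.2$)
$x - \left(w{\left(6 \right)} + P 4\right) = -5 - \left(-3 + \frac{6}{5} \cdot 4\right) = -5 - \left(-3 + \frac{24}{5}\right) = -5 - \frac{9}{5} = - \frac{34}{5}$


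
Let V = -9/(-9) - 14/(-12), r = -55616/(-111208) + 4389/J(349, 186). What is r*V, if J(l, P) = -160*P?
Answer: 632146801/827387520 ≈ 0.76403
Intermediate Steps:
r = 48626677/137897920 (r = -55616/(-111208) + 4389/((-160*186)) = -55616*(-1/111208) + 4389/(-29760) = 6952/13901 + 4389*(-1/29760) = 6952/13901 - 1463/9920 = 48626677/137897920 ≈ 0.35263)
V = 13/6 (V = -9*(-⅑) - 14*(-1/12) = 1 + 7/6 = 13/6 ≈ 2.1667)
r*V = (48626677/137897920)*(13/6) = 632146801/827387520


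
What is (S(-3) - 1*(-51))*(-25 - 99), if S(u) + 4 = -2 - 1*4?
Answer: -5084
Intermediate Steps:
S(u) = -10 (S(u) = -4 + (-2 - 1*4) = -4 + (-2 - 4) = -4 - 6 = -10)
(S(-3) - 1*(-51))*(-25 - 99) = (-10 - 1*(-51))*(-25 - 99) = (-10 + 51)*(-124) = 41*(-124) = -5084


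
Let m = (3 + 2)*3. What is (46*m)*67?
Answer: 46230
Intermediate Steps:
m = 15 (m = 5*3 = 15)
(46*m)*67 = (46*15)*67 = 690*67 = 46230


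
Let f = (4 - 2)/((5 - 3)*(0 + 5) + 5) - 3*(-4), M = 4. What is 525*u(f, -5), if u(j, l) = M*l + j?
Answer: -4130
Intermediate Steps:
f = 182/15 (f = 2/(2*5 + 5) + 12 = 2/(10 + 5) + 12 = 2/15 + 12 = 182/15 ≈ 12.133)
u(j, l) = j + 4*l (u(j, l) = 4*l + j = j + 4*l)
525*u(f, -5) = 525*(182/15 + 4*(-5)) = 525*(182/15 - 20) = 525*(-118/15) = -4130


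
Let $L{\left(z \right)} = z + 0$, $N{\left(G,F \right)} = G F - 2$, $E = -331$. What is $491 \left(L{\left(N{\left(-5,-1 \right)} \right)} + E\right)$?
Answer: $-161048$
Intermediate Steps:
$N{\left(G,F \right)} = -2 + F G$ ($N{\left(G,F \right)} = F G - 2 = -2 + F G$)
$L{\left(z \right)} = z$
$491 \left(L{\left(N{\left(-5,-1 \right)} \right)} + E\right) = 491 \left(\left(-2 - -5\right) - 331\right) = 491 \left(\left(-2 + 5\right) - 331\right) = 491 \left(3 - 331\right) = 491 \left(-328\right) = -161048$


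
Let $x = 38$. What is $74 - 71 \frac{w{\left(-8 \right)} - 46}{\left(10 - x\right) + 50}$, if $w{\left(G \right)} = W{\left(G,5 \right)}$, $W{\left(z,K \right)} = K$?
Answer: $\frac{4539}{22} \approx 206.32$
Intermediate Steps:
$w{\left(G \right)} = 5$
$74 - 71 \frac{w{\left(-8 \right)} - 46}{\left(10 - x\right) + 50} = 74 - 71 \frac{5 - 46}{\left(10 - 38\right) + 50} = 74 - 71 \left(- \frac{41}{\left(10 - 38\right) + 50}\right) = 74 - 71 \left(- \frac{41}{-28 + 50}\right) = 74 - 71 \left(- \frac{41}{22}\right) = 74 - 71 \left(\left(-41\right) \frac{1}{22}\right) = 74 - - \frac{2911}{22} = 74 + \frac{2911}{22} = \frac{4539}{22}$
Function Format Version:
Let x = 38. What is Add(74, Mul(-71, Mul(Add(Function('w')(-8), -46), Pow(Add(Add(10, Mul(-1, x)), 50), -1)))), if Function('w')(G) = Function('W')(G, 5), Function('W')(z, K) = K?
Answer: Rational(4539, 22) ≈ 206.32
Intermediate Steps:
Function('w')(G) = 5
Add(74, Mul(-71, Mul(Add(Function('w')(-8), -46), Pow(Add(Add(10, Mul(-1, x)), 50), -1)))) = Add(74, Mul(-71, Mul(Add(5, -46), Pow(Add(Add(10, Mul(-1, 38)), 50), -1)))) = Add(74, Mul(-71, Mul(-41, Pow(Add(Add(10, -38), 50), -1)))) = Add(74, Mul(-71, Mul(-41, Pow(Add(-28, 50), -1)))) = Add(74, Mul(-71, Mul(-41, Pow(22, -1)))) = Add(74, Mul(-71, Mul(-41, Rational(1, 22)))) = Add(74, Mul(-71, Rational(-41, 22))) = Add(74, Rational(2911, 22)) = Rational(4539, 22)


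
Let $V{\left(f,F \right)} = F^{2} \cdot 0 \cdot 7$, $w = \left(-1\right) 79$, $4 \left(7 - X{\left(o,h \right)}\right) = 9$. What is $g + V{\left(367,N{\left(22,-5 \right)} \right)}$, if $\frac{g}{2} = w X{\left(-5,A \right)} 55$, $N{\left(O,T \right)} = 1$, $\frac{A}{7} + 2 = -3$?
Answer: $- \frac{82555}{2} \approx -41278.0$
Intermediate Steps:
$A = -35$ ($A = -14 + 7 \left(-3\right) = -14 - 21 = -35$)
$X{\left(o,h \right)} = \frac{19}{4}$ ($X{\left(o,h \right)} = 7 - \frac{9}{4} = \frac{19}{4}$)
$w = -79$
$V{\left(f,F \right)} = 0$ ($V{\left(f,F \right)} = 0 \cdot 7 = 0$)
$g = - \frac{82555}{2}$ ($g = 2 \left(-79\right) \frac{19}{4} \cdot 55 = 2 \left(\left(- \frac{1501}{4}\right) 55\right) = 2 \left(- \frac{82555}{4}\right) = - \frac{82555}{2} \approx -41278.0$)
$g + V{\left(367,N{\left(22,-5 \right)} \right)} = - \frac{82555}{2} + 0 = - \frac{82555}{2}$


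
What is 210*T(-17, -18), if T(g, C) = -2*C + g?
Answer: 3990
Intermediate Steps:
T(g, C) = g - 2*C
210*T(-17, -18) = 210*(-17 - 2*(-18)) = 210*(-17 + 36) = 210*19 = 3990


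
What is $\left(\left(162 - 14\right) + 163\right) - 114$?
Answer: $197$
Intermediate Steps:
$\left(\left(162 - 14\right) + 163\right) - 114 = \left(148 + 163\right) - 114 = 311 - 114 = 197$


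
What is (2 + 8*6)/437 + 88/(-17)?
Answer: -37606/7429 ≈ -5.0621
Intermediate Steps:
(2 + 8*6)/437 + 88/(-17) = (2 + 48)*(1/437) + 88*(-1/17) = 50*(1/437) - 88/17 = 50/437 - 88/17 = -37606/7429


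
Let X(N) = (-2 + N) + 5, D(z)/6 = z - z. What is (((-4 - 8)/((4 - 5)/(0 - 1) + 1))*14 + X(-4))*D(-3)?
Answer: 0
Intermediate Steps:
D(z) = 0 (D(z) = 6*(z - z) = 6*0 = 0)
X(N) = 3 + N
(((-4 - 8)/((4 - 5)/(0 - 1) + 1))*14 + X(-4))*D(-3) = (((-4 - 8)/((4 - 5)/(0 - 1) + 1))*14 + (3 - 4))*0 = (-12/(-1/(-1) + 1)*14 - 1)*0 = (-12/(-1*(-1) + 1)*14 - 1)*0 = (-12/(1 + 1)*14 - 1)*0 = (-12/2*14 - 1)*0 = (-12*1/2*14 - 1)*0 = (-6*14 - 1)*0 = (-84 - 1)*0 = -85*0 = 0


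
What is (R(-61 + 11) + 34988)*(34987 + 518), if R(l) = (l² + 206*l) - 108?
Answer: 961475400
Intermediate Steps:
R(l) = -108 + l² + 206*l
(R(-61 + 11) + 34988)*(34987 + 518) = ((-108 + (-61 + 11)² + 206*(-61 + 11)) + 34988)*(34987 + 518) = ((-108 + (-50)² + 206*(-50)) + 34988)*35505 = ((-108 + 2500 - 10300) + 34988)*35505 = (-7908 + 34988)*35505 = 27080*35505 = 961475400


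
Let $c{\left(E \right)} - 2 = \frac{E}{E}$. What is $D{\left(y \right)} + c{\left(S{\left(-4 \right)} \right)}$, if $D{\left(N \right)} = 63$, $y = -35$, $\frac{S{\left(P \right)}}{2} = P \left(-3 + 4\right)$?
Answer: $66$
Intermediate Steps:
$S{\left(P \right)} = 2 P$ ($S{\left(P \right)} = 2 P \left(-3 + 4\right) = 2 P 1 = 2 P$)
$c{\left(E \right)} = 3$ ($c{\left(E \right)} = 2 + \frac{E}{E} = 2 + 1 = 3$)
$D{\left(y \right)} + c{\left(S{\left(-4 \right)} \right)} = 63 + 3 = 66$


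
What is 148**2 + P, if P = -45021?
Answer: -23117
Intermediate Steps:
148**2 + P = 148**2 - 45021 = 21904 - 45021 = -23117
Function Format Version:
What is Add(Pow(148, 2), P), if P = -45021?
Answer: -23117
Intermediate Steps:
Add(Pow(148, 2), P) = Add(Pow(148, 2), -45021) = Add(21904, -45021) = -23117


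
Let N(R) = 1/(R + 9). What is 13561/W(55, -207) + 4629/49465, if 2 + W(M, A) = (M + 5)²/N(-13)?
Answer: -604128007/712394930 ≈ -0.84802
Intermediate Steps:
N(R) = 1/(9 + R)
W(M, A) = -2 - 4*(5 + M)² (W(M, A) = -2 + (M + 5)²/(1/(9 - 13)) = -2 + (5 + M)²/(1/(-4)) = -2 + (5 + M)²/(-¼) = -2 + (5 + M)²*(-4) = -2 - 4*(5 + M)²)
13561/W(55, -207) + 4629/49465 = 13561/(-2 - 4*(5 + 55)²) + 4629/49465 = 13561/(-2 - 4*60²) + 4629*(1/49465) = 13561/(-2 - 4*3600) + 4629/49465 = 13561/(-2 - 14400) + 4629/49465 = 13561/(-14402) + 4629/49465 = 13561*(-1/14402) + 4629/49465 = -13561/14402 + 4629/49465 = -604128007/712394930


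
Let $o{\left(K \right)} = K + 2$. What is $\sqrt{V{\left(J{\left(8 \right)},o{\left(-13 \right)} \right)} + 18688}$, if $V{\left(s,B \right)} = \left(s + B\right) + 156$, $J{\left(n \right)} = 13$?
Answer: $3 \sqrt{2094} \approx 137.28$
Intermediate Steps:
$o{\left(K \right)} = 2 + K$
$V{\left(s,B \right)} = 156 + B + s$ ($V{\left(s,B \right)} = \left(B + s\right) + 156 = 156 + B + s$)
$\sqrt{V{\left(J{\left(8 \right)},o{\left(-13 \right)} \right)} + 18688} = \sqrt{\left(156 + \left(2 - 13\right) + 13\right) + 18688} = \sqrt{\left(156 - 11 + 13\right) + 18688} = \sqrt{158 + 18688} = \sqrt{18846} = 3 \sqrt{2094}$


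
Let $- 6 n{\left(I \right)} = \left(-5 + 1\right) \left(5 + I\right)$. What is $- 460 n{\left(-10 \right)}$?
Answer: $\frac{4600}{3} \approx 1533.3$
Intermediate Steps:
$n{\left(I \right)} = \frac{10}{3} + \frac{2 I}{3}$ ($n{\left(I \right)} = - \frac{\left(-5 + 1\right) \left(5 + I\right)}{6} = - \frac{\left(-4\right) \left(5 + I\right)}{6} = - \frac{-20 - 4 I}{6} = \frac{10}{3} + \frac{2 I}{3}$)
$- 460 n{\left(-10 \right)} = - 460 \left(\frac{10}{3} + \frac{2}{3} \left(-10\right)\right) = - 460 \left(\frac{10}{3} - \frac{20}{3}\right) = \left(-460\right) \left(- \frac{10}{3}\right) = \frac{4600}{3}$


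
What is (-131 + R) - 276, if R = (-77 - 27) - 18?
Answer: -529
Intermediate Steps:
R = -122 (R = -104 - 18 = -122)
(-131 + R) - 276 = (-131 - 122) - 276 = -253 - 276 = -529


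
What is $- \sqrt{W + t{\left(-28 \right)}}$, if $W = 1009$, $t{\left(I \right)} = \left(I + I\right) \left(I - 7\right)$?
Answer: $- \sqrt{2969} \approx -54.489$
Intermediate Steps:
$t{\left(I \right)} = 2 I \left(-7 + I\right)$
$- \sqrt{W + t{\left(-28 \right)}} = - \sqrt{1009 + 2 \left(-28\right) \left(-7 - 28\right)} = - \sqrt{1009 + 2 \left(-28\right) \left(-35\right)} = - \sqrt{1009 + 1960} = - \sqrt{2969}$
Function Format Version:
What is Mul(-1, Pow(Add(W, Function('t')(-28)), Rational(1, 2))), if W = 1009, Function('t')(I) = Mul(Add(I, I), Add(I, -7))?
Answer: Mul(-1, Pow(2969, Rational(1, 2))) ≈ -54.489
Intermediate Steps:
Function('t')(I) = Mul(2, I, Add(-7, I)) (Function('t')(I) = Mul(Mul(2, I), Add(-7, I)) = Mul(2, I, Add(-7, I)))
Mul(-1, Pow(Add(W, Function('t')(-28)), Rational(1, 2))) = Mul(-1, Pow(Add(1009, Mul(2, -28, Add(-7, -28))), Rational(1, 2))) = Mul(-1, Pow(Add(1009, Mul(2, -28, -35)), Rational(1, 2))) = Mul(-1, Pow(Add(1009, 1960), Rational(1, 2))) = Mul(-1, Pow(2969, Rational(1, 2)))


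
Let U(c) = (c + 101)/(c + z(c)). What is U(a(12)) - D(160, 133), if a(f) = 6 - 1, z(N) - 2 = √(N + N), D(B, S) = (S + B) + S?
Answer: -15872/39 - 106*√10/39 ≈ -415.57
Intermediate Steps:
D(B, S) = B + 2*S (D(B, S) = (B + S) + S = B + 2*S)
z(N) = 2 + √2*√N (z(N) = 2 + √(N + N) = 2 + √(2*N) = 2 + √2*√N)
a(f) = 5
U(c) = (101 + c)/(2 + c + √2*√c) (U(c) = (c + 101)/(c + (2 + √2*√c)) = (101 + c)/(2 + c + √2*√c))
U(a(12)) - D(160, 133) = (101 + 5)/(2 + 5 + √2*√5) - (160 + 2*133) = 106/(2 + 5 + √10) - (160 + 266) = 106/(7 + √10) - 1*426 = 106/(7 + √10) - 426 = -426 + 106/(7 + √10)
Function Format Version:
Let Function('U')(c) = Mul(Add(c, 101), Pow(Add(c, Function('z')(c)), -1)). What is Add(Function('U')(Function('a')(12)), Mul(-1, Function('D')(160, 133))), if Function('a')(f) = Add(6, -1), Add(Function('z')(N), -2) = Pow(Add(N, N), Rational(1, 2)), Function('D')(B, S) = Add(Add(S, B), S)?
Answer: Add(Rational(-15872, 39), Mul(Rational(-106, 39), Pow(10, Rational(1, 2)))) ≈ -415.57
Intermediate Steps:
Function('D')(B, S) = Add(B, Mul(2, S)) (Function('D')(B, S) = Add(Add(B, S), S) = Add(B, Mul(2, S)))
Function('z')(N) = Add(2, Mul(Pow(2, Rational(1, 2)), Pow(N, Rational(1, 2)))) (Function('z')(N) = Add(2, Pow(Add(N, N), Rational(1, 2))) = Add(2, Pow(Mul(2, N), Rational(1, 2))) = Add(2, Mul(Pow(2, Rational(1, 2)), Pow(N, Rational(1, 2)))))
Function('a')(f) = 5
Function('U')(c) = Mul(Pow(Add(2, c, Mul(Pow(2, Rational(1, 2)), Pow(c, Rational(1, 2)))), -1), Add(101, c)) (Function('U')(c) = Mul(Add(c, 101), Pow(Add(c, Add(2, Mul(Pow(2, Rational(1, 2)), Pow(c, Rational(1, 2))))), -1)) = Mul(Add(101, c), Pow(Add(2, c, Mul(Pow(2, Rational(1, 2)), Pow(c, Rational(1, 2)))), -1)) = Mul(Pow(Add(2, c, Mul(Pow(2, Rational(1, 2)), Pow(c, Rational(1, 2)))), -1), Add(101, c)))
Add(Function('U')(Function('a')(12)), Mul(-1, Function('D')(160, 133))) = Add(Mul(Pow(Add(2, 5, Mul(Pow(2, Rational(1, 2)), Pow(5, Rational(1, 2)))), -1), Add(101, 5)), Mul(-1, Add(160, Mul(2, 133)))) = Add(Mul(Pow(Add(2, 5, Pow(10, Rational(1, 2))), -1), 106), Mul(-1, Add(160, 266))) = Add(Mul(Pow(Add(7, Pow(10, Rational(1, 2))), -1), 106), Mul(-1, 426)) = Add(Mul(106, Pow(Add(7, Pow(10, Rational(1, 2))), -1)), -426) = Add(-426, Mul(106, Pow(Add(7, Pow(10, Rational(1, 2))), -1)))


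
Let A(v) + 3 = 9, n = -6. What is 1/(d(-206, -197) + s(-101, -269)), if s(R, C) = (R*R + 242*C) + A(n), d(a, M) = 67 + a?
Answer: -1/55030 ≈ -1.8172e-5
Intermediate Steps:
A(v) = 6 (A(v) = -3 + 9 = 6)
s(R, C) = 6 + R² + 242*C (s(R, C) = (R*R + 242*C) + 6 = (R² + 242*C) + 6 = 6 + R² + 242*C)
1/(d(-206, -197) + s(-101, -269)) = 1/((67 - 206) + (6 + (-101)² + 242*(-269))) = 1/(-139 + (6 + 10201 - 65098)) = 1/(-139 - 54891) = 1/(-55030) = -1/55030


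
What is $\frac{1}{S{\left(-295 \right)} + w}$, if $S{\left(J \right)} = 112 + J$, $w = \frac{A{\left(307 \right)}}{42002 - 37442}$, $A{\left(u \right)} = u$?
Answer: $- \frac{4560}{834173} \approx -0.0054665$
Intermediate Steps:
$w = \frac{307}{4560}$ ($w = \frac{307}{42002 - 37442} = \frac{307}{4560} \approx 0.067325$)
$\frac{1}{S{\left(-295 \right)} + w} = \frac{1}{\left(112 - 295\right) + \frac{307}{4560}} = \frac{1}{-183 + \frac{307}{4560}} = \frac{1}{- \frac{834173}{4560}} = - \frac{4560}{834173}$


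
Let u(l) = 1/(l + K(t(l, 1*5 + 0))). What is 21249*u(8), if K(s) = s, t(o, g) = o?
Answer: 21249/16 ≈ 1328.1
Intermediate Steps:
u(l) = 1/(2*l) (u(l) = 1/(l + l) = 1/(2*l))
21249*u(8) = 21249*((1/2)/8) = 21249*((1/2)*(1/8)) = 21249*(1/16) = 21249/16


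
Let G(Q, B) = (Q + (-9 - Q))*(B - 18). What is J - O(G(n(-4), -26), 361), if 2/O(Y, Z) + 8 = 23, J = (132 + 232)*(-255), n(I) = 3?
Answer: -1392302/15 ≈ -92820.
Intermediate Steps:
J = -92820 (J = 364*(-255) = -92820)
G(Q, B) = 162 - 9*B (G(Q, B) = -9*(-18 + B) = 162 - 9*B)
O(Y, Z) = 2/15 (O(Y, Z) = 2/(-8 + 23) = 2/15)
J - O(G(n(-4), -26), 361) = -92820 - 1*2/15 = -92820 - 2/15 = -1392302/15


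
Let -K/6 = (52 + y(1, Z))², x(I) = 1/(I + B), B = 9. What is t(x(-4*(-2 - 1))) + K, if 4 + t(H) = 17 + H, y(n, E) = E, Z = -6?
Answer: -266342/21 ≈ -12683.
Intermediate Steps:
x(I) = 1/(9 + I) (x(I) = 1/(I + 9) = 1/(9 + I))
t(H) = 13 + H (t(H) = -4 + (17 + H) = 13 + H)
K = -12696 (K = -6*(52 - 6)² = -6*46² = -6*2116 = -12696)
t(x(-4*(-2 - 1))) + K = (13 + 1/(9 - 4*(-2 - 1))) - 12696 = (13 + 1/(9 - 4*(-3))) - 12696 = (13 + 1/(9 + 12)) - 12696 = (13 + 1/21) - 12696 = 274/21 - 12696 = -266342/21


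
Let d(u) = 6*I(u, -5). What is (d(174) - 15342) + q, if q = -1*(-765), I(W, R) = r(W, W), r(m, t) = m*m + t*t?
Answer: 348735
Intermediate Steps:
r(m, t) = m² + t²
I(W, R) = 2*W² (I(W, R) = W² + W² = 2*W²)
q = 765
d(u) = 12*u² (d(u) = 6*(2*u²) = 12*u²)
(d(174) - 15342) + q = (12*174² - 15342) + 765 = (12*30276 - 15342) + 765 = (363312 - 15342) + 765 = 347970 + 765 = 348735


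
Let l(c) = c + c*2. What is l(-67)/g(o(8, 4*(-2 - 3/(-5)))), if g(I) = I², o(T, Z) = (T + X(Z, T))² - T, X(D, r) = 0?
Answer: -201/3136 ≈ -0.064094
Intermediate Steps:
l(c) = 3*c (l(c) = c + 2*c = 3*c)
o(T, Z) = T² - T (o(T, Z) = (T + 0)² - T = T² - T)
l(-67)/g(o(8, 4*(-2 - 3/(-5)))) = (3*(-67))/((8*(-1 + 8))²) = -201/((8*7)²) = -201/(56²) = -201/3136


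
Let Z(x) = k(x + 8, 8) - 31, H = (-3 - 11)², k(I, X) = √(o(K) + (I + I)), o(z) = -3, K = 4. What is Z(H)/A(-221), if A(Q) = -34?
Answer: 31/34 - 9*√5/34 ≈ 0.31986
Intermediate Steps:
k(I, X) = √(-3 + 2*I) (k(I, X) = √(-3 + (I + I)) = √(-3 + 2*I))
H = 196 (H = (-14)² = 196)
Z(x) = -31 + √(13 + 2*x) (Z(x) = √(-3 + 2*(x + 8)) - 31 = √(-3 + 2*(8 + x)) - 31 = √(-3 + (16 + 2*x)) - 31 = √(13 + 2*x) - 31 = -31 + √(13 + 2*x))
Z(H)/A(-221) = (-31 + √(13 + 2*196))/(-34) = (-31 + √(13 + 392))*(-1/34) = (-31 + √405)*(-1/34) = (-31 + 9*√5)*(-1/34) = 31/34 - 9*√5/34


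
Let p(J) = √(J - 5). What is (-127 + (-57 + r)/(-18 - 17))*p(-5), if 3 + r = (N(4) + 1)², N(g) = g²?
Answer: -4674*I*√10/35 ≈ -422.3*I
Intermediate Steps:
p(J) = √(-5 + J)
r = 286 (r = -3 + (4² + 1)² = -3 + (16 + 1)² = -3 + 17² = -3 + 289 = 286)
(-127 + (-57 + r)/(-18 - 17))*p(-5) = (-127 + (-57 + 286)/(-18 - 17))*√(-5 - 5) = (-127 + 229/(-35))*√(-10) = (-127 + 229*(-1/35))*(I*√10) = (-127 - 229/35)*(I*√10) = -4674*I*√10/35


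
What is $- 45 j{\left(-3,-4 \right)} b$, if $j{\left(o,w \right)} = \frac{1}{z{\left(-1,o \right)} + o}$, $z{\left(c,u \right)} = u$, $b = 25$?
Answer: $\frac{375}{2} \approx 187.5$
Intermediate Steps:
$j{\left(o,w \right)} = \frac{1}{2 o}$ ($j{\left(o,w \right)} = \frac{1}{o + o} = \frac{1}{2 o}$)
$- 45 j{\left(-3,-4 \right)} b = - 45 \frac{1}{2 \left(-3\right)} 25 = - 45 \cdot \frac{1}{2} \left(- \frac{1}{3}\right) 25 = \left(-45\right) \left(- \frac{1}{6}\right) 25 = \frac{15}{2} \cdot 25 = \frac{375}{2}$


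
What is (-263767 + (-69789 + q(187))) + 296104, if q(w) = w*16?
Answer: -34460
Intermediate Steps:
q(w) = 16*w
(-263767 + (-69789 + q(187))) + 296104 = (-263767 + (-69789 + 16*187)) + 296104 = (-263767 + (-69789 + 2992)) + 296104 = (-263767 - 66797) + 296104 = -330564 + 296104 = -34460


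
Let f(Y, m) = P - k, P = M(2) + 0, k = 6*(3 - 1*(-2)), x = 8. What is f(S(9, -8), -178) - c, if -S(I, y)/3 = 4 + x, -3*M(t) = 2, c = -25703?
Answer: 77017/3 ≈ 25672.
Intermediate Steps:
M(t) = -2/3 (M(t) = -1/3*2 = -2/3)
k = 30 (k = 6*(3 + 2) = 6*5 = 30)
S(I, y) = -36 (S(I, y) = -3*(4 + 8) = -3*12 = -36)
P = -2/3 (P = -2/3 + 0 = -2/3 ≈ -0.66667)
f(Y, m) = -92/3 (f(Y, m) = -2/3 - 1*30 = -2/3 - 30 = -92/3)
f(S(9, -8), -178) - c = -92/3 - 1*(-25703) = -92/3 + 25703 = 77017/3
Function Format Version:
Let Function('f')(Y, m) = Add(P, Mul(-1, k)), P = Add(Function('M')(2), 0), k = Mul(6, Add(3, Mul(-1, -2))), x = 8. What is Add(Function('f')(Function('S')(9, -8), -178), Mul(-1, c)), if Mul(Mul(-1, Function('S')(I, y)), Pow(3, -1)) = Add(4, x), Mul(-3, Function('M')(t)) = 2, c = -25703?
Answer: Rational(77017, 3) ≈ 25672.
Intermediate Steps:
Function('M')(t) = Rational(-2, 3) (Function('M')(t) = Mul(Rational(-1, 3), 2) = Rational(-2, 3))
k = 30 (k = Mul(6, Add(3, 2)) = Mul(6, 5) = 30)
Function('S')(I, y) = -36 (Function('S')(I, y) = Mul(-3, Add(4, 8)) = Mul(-3, 12) = -36)
P = Rational(-2, 3) (P = Add(Rational(-2, 3), 0) = Rational(-2, 3) ≈ -0.66667)
Function('f')(Y, m) = Rational(-92, 3) (Function('f')(Y, m) = Add(Rational(-2, 3), Mul(-1, 30)) = Add(Rational(-2, 3), -30) = Rational(-92, 3))
Add(Function('f')(Function('S')(9, -8), -178), Mul(-1, c)) = Add(Rational(-92, 3), Mul(-1, -25703)) = Add(Rational(-92, 3), 25703) = Rational(77017, 3)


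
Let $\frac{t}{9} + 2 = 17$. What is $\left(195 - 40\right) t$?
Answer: $20925$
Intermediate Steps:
$t = 135$ ($t = -18 + 9 \cdot 17 = -18 + 153 = 135$)
$\left(195 - 40\right) t = \left(195 - 40\right) 135 = 155 \cdot 135 = 20925$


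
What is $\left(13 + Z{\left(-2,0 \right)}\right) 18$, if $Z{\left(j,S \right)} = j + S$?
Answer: $198$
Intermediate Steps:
$Z{\left(j,S \right)} = S + j$
$\left(13 + Z{\left(-2,0 \right)}\right) 18 = \left(13 + \left(0 - 2\right)\right) 18 = \left(13 - 2\right) 18 = 11 \cdot 18 = 198$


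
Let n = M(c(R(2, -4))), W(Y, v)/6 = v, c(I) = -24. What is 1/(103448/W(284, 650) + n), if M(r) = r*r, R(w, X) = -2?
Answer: 975/587462 ≈ 0.0016597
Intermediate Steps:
W(Y, v) = 6*v
M(r) = r**2
n = 576 (n = (-24)**2 = 576)
1/(103448/W(284, 650) + n) = 1/(103448/((6*650)) + 576) = 1/(103448/3900 + 576) = 1/(103448*(1/3900) + 576) = 1/(25862/975 + 576) = 1/(587462/975) = 975/587462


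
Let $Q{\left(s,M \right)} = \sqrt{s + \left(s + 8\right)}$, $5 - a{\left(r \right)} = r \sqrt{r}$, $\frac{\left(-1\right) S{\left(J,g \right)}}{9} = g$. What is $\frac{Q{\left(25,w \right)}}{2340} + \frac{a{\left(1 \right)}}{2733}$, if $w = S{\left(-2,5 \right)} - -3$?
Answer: $\frac{4}{2733} + \frac{\sqrt{58}}{2340} \approx 0.0047182$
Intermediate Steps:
$S{\left(J,g \right)} = - 9 g$
$a{\left(r \right)} = 5 - r^{\frac{3}{2}}$ ($a{\left(r \right)} = 5 - r \sqrt{r} = 5 - r^{\frac{3}{2}}$)
$w = -42$ ($w = \left(-9\right) 5 - -3 = -45 + 3 = -42$)
$Q{\left(s,M \right)} = \sqrt{8 + 2 s}$ ($Q{\left(s,M \right)} = \sqrt{s + \left(8 + s\right)} = \sqrt{8 + 2 s}$)
$\frac{Q{\left(25,w \right)}}{2340} + \frac{a{\left(1 \right)}}{2733} = \frac{\sqrt{8 + 2 \cdot 25}}{2340} + \frac{5 - 1^{\frac{3}{2}}}{2733} = \sqrt{8 + 50} \cdot \frac{1}{2340} + \left(5 - 1\right) \frac{1}{2733} = \sqrt{58} \cdot \frac{1}{2340} + \left(5 - 1\right) \frac{1}{2733} = \frac{\sqrt{58}}{2340} + 4 \cdot \frac{1}{2733} = \frac{\sqrt{58}}{2340} + \frac{4}{2733} = \frac{4}{2733} + \frac{\sqrt{58}}{2340}$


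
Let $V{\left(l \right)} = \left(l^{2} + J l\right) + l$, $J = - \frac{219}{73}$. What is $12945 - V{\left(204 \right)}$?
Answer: $-28263$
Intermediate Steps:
$J = -3$ ($J = \left(-219\right) \frac{1}{73} = -3$)
$V{\left(l \right)} = l^{2} - 2 l$ ($V{\left(l \right)} = \left(l^{2} - 3 l\right) + l = l^{2} - 2 l$)
$12945 - V{\left(204 \right)} = 12945 - 204 \left(-2 + 204\right) = 12945 - 204 \cdot 202 = 12945 - 41208 = -28263$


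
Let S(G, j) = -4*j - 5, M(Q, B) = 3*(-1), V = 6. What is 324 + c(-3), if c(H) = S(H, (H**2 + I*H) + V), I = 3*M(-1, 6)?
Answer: 151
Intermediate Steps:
M(Q, B) = -3
I = -9 (I = 3*(-3) = -9)
S(G, j) = -5 - 4*j
c(H) = -29 - 4*H**2 + 36*H (c(H) = -5 - 4*((H**2 - 9*H) + 6) = -5 - 4*(6 + H**2 - 9*H) = -5 + (-24 - 4*H**2 + 36*H) = -29 - 4*H**2 + 36*H)
324 + c(-3) = 324 + (-29 - 4*(-3)**2 + 36*(-3)) = 324 + (-29 - 4*9 - 108) = 324 + (-29 - 36 - 108) = 324 - 173 = 151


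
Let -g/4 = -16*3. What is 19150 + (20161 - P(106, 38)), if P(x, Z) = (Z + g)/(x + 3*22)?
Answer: 3380631/86 ≈ 39310.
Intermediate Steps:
g = 192 (g = -(-64)*3 = -4*(-48) = 192)
P(x, Z) = (192 + Z)/(66 + x) (P(x, Z) = (Z + 192)/(x + 3*22) = (192 + Z)/(x + 66) = (192 + Z)/(66 + x))
19150 + (20161 - P(106, 38)) = 19150 + (20161 - (192 + 38)/(66 + 106)) = 19150 + (20161 - 230/172) = 19150 + (20161 - 1*115/86) = 19150 + (20161 - 115/86) = 19150 + 1733731/86 = 3380631/86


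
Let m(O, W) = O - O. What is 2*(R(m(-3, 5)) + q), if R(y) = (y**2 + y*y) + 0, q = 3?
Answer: 6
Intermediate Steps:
m(O, W) = 0
R(y) = 2*y**2 (R(y) = (y**2 + y**2) + 0 = 2*y**2 + 0 = 2*y**2)
2*(R(m(-3, 5)) + q) = 2*(2*0**2 + 3) = 2*(2*0 + 3) = 2*(0 + 3) = 2*3 = 6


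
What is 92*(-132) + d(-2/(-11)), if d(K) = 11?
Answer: -12133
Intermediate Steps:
92*(-132) + d(-2/(-11)) = 92*(-132) + 11 = -12144 + 11 = -12133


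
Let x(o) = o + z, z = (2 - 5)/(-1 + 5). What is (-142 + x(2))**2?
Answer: 316969/16 ≈ 19811.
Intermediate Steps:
z = -3/4 ≈ -0.75000
x(o) = -3/4 + o (x(o) = o - 3/4 = -3/4 + o)
(-142 + x(2))**2 = (-142 + (-3/4 + 2))**2 = (-142 + 5/4)**2 = (-563/4)**2 = 316969/16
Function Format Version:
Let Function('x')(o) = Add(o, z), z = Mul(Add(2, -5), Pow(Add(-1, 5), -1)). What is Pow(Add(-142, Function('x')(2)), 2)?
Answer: Rational(316969, 16) ≈ 19811.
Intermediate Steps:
z = Rational(-3, 4) (z = Mul(-3, Pow(4, -1)) = Mul(-3, Rational(1, 4)) = Rational(-3, 4) ≈ -0.75000)
Function('x')(o) = Add(Rational(-3, 4), o) (Function('x')(o) = Add(o, Rational(-3, 4)) = Add(Rational(-3, 4), o))
Pow(Add(-142, Function('x')(2)), 2) = Pow(Add(-142, Add(Rational(-3, 4), 2)), 2) = Pow(Add(-142, Rational(5, 4)), 2) = Pow(Rational(-563, 4), 2) = Rational(316969, 16)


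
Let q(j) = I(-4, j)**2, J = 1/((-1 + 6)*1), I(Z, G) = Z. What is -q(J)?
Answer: -16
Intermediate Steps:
J = 1/5 (J = 1/(5*1) = 1/5 ≈ 0.20000)
q(j) = 16 (q(j) = (-4)**2 = 16)
-q(J) = -1*16 = -16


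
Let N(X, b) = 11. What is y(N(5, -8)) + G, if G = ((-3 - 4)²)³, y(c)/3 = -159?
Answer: 117172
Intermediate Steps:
y(c) = -477 (y(c) = 3*(-159) = -477)
G = 117649 (G = ((-7)²)³ = 49³ = 117649)
y(N(5, -8)) + G = -477 + 117649 = 117172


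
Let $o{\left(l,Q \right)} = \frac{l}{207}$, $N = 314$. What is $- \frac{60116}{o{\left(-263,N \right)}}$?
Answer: $\frac{12444012}{263} \approx 47316.0$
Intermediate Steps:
$o{\left(l,Q \right)} = \frac{l}{207}$ ($o{\left(l,Q \right)} = l \frac{1}{207} = \frac{l}{207}$)
$- \frac{60116}{o{\left(-263,N \right)}} = - \frac{60116}{\frac{1}{207} \left(-263\right)} = - \frac{60116}{- \frac{263}{207}} = \left(-60116\right) \left(- \frac{207}{263}\right) = \frac{12444012}{263}$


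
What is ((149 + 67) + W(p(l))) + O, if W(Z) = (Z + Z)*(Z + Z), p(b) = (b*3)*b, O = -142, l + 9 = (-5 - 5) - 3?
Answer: 8433290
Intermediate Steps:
l = -22 (l = -9 + ((-5 - 5) - 3) = -9 + (-10 - 3) = -9 - 13 = -22)
p(b) = 3*b**2 (p(b) = (3*b)*b = 3*b**2)
W(Z) = 4*Z**2 (W(Z) = (2*Z)*(2*Z) = 4*Z**2)
((149 + 67) + W(p(l))) + O = ((149 + 67) + 4*(3*(-22)**2)**2) - 142 = (216 + 4*(3*484)**2) - 142 = (216 + 4*1452**2) - 142 = (216 + 4*2108304) - 142 = (216 + 8433216) - 142 = 8433432 - 142 = 8433290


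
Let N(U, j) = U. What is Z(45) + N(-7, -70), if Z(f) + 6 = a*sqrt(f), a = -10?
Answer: -13 - 30*sqrt(5) ≈ -80.082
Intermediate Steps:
Z(f) = -6 - 10*sqrt(f)
Z(45) + N(-7, -70) = (-6 - 30*sqrt(5)) - 7 = -13 - 30*sqrt(5)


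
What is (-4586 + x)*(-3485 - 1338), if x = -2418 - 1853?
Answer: 42717311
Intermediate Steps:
x = -4271
(-4586 + x)*(-3485 - 1338) = (-4586 - 4271)*(-3485 - 1338) = -8857*(-4823) = 42717311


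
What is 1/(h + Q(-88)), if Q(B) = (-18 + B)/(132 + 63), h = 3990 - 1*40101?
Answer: -195/7041751 ≈ -2.7692e-5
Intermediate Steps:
h = -36111 (h = 3990 - 40101 = -36111)
Q(B) = -6/65 + B/195 (Q(B) = (-18 + B)/195 = (-18 + B)*(1/195) = -6/65 + B/195)
1/(h + Q(-88)) = 1/(-36111 + (-6/65 + (1/195)*(-88))) = 1/(-36111 + (-6/65 - 88/195)) = 1/(-36111 - 106/195) = 1/(-7041751/195) = -195/7041751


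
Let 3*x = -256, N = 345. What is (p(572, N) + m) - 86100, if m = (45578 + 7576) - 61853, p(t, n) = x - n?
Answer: -285688/3 ≈ -95229.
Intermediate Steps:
x = -256/3 (x = (⅓)*(-256) = -256/3 ≈ -85.333)
p(t, n) = -256/3 - n
m = -8699 (m = 53154 - 61853 = -8699)
(p(572, N) + m) - 86100 = ((-256/3 - 1*345) - 8699) - 86100 = ((-256/3 - 345) - 8699) - 86100 = (-1291/3 - 8699) - 86100 = -27388/3 - 86100 = -285688/3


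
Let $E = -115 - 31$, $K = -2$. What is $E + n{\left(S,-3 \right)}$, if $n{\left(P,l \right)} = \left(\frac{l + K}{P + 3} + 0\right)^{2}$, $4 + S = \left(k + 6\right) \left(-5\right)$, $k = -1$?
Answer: $- \frac{98671}{676} \approx -145.96$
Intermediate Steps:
$S = -29$ ($S = -4 + \left(-1 + 6\right) \left(-5\right) = -4 + 5 \left(-5\right) = -4 - 25 = -29$)
$n{\left(P,l \right)} = \frac{\left(-2 + l\right)^{2}}{\left(3 + P\right)^{2}}$ ($n{\left(P,l \right)} = \left(\frac{l - 2}{P + 3} + 0\right)^{2} = \left(\frac{-2 + l}{3 + P} + 0\right)^{2} = \left(\frac{-2 + l}{3 + P}\right)^{2} = \frac{\left(-2 + l\right)^{2}}{\left(3 + P\right)^{2}}$)
$E = -146$ ($E = -115 - 31 = -146$)
$E + n{\left(S,-3 \right)} = -146 + \frac{\left(-2 - 3\right)^{2}}{\left(3 - 29\right)^{2}} = -146 + \frac{\left(-5\right)^{2}}{676} = -146 + 25 \cdot \frac{1}{676} = -146 + \frac{25}{676} = - \frac{98671}{676}$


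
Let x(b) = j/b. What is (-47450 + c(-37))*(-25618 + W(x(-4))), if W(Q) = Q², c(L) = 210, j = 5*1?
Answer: 2420241015/2 ≈ 1.2101e+9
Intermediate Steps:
j = 5
x(b) = 5/b
(-47450 + c(-37))*(-25618 + W(x(-4))) = (-47450 + 210)*(-25618 + (5/(-4))²) = -47240*(-25618 + (5*(-¼))²) = -47240*(-25618 + (-5/4)²) = -47240*(-25618 + 25/16) = -47240*(-409863/16) = 2420241015/2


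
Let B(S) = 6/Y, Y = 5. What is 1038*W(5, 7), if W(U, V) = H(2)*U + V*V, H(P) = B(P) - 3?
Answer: 41520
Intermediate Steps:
B(S) = 6/5
H(P) = -9/5 (H(P) = 6/5 - 3 = -9/5)
W(U, V) = V**2 - 9*U/5 (W(U, V) = -9*U/5 + V*V = -9*U/5 + V**2 = V**2 - 9*U/5)
1038*W(5, 7) = 1038*(7**2 - 9/5*5) = 1038*(49 - 9) = 1038*40 = 41520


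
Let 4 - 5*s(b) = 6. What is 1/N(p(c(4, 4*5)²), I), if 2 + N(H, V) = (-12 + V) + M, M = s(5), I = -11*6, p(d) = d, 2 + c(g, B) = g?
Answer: -5/402 ≈ -0.012438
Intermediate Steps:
c(g, B) = -2 + g
I = -66
s(b) = -⅖ (s(b) = ⅘ - ⅕*6 = ⅘ - 6/5 = -⅖)
M = -⅖ ≈ -0.40000
N(H, V) = -72/5 + V (N(H, V) = -2 + ((-12 + V) - ⅖) = -2 + (-62/5 + V) = -72/5 + V)
1/N(p(c(4, 4*5)²), I) = 1/(-72/5 - 66) = 1/(-402/5) = -5/402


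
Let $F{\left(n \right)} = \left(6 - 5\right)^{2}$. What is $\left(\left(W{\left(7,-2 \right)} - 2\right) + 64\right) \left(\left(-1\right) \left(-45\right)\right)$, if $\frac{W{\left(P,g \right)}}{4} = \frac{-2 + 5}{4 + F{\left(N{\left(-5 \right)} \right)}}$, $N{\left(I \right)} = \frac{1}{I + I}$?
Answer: $2898$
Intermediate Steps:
$N{\left(I \right)} = \frac{1}{2 I}$
$F{\left(n \right)} = 1$ ($F{\left(n \right)} = 1^{2} = 1$)
$W{\left(P,g \right)} = \frac{12}{5}$ ($W{\left(P,g \right)} = 4 \frac{-2 + 5}{4 + 1} = 4 \cdot \frac{3}{5} = \frac{12}{5}$)
$\left(\left(W{\left(7,-2 \right)} - 2\right) + 64\right) \left(\left(-1\right) \left(-45\right)\right) = \left(\left(\frac{12}{5} - 2\right) + 64\right) \left(\left(-1\right) \left(-45\right)\right) = \left(\left(\frac{12}{5} - 2\right) + 64\right) 45 = \left(\frac{2}{5} + 64\right) 45 = \frac{322}{5} \cdot 45 = 2898$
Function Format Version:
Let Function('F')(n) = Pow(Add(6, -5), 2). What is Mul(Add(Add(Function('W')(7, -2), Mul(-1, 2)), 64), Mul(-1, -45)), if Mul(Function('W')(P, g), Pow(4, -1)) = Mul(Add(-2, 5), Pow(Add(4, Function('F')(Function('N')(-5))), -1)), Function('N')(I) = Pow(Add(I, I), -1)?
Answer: 2898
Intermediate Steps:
Function('N')(I) = Mul(Rational(1, 2), Pow(I, -1)) (Function('N')(I) = Pow(Mul(2, I), -1) = Mul(Rational(1, 2), Pow(I, -1)))
Function('F')(n) = 1 (Function('F')(n) = Pow(1, 2) = 1)
Function('W')(P, g) = Rational(12, 5) (Function('W')(P, g) = Mul(4, Mul(Add(-2, 5), Pow(Add(4, 1), -1))) = Mul(4, Mul(3, Pow(5, -1))) = Mul(4, Mul(3, Rational(1, 5))) = Mul(4, Rational(3, 5)) = Rational(12, 5))
Mul(Add(Add(Function('W')(7, -2), Mul(-1, 2)), 64), Mul(-1, -45)) = Mul(Add(Add(Rational(12, 5), Mul(-1, 2)), 64), Mul(-1, -45)) = Mul(Add(Add(Rational(12, 5), -2), 64), 45) = Mul(Add(Rational(2, 5), 64), 45) = Mul(Rational(322, 5), 45) = 2898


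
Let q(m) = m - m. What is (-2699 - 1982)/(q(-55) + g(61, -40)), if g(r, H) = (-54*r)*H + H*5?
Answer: -4681/131560 ≈ -0.035581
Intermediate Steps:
q(m) = 0
g(r, H) = 5*H - 54*H*r (g(r, H) = -54*H*r + 5*H = 5*H - 54*H*r)
(-2699 - 1982)/(q(-55) + g(61, -40)) = (-2699 - 1982)/(0 - 40*(5 - 54*61)) = -4681/(0 - 40*(5 - 3294)) = -4681/(0 - 40*(-3289)) = -4681/(0 + 131560) = -4681/131560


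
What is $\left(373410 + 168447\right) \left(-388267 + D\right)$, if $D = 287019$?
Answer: $-54861937536$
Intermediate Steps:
$\left(373410 + 168447\right) \left(-388267 + D\right) = \left(373410 + 168447\right) \left(-388267 + 287019\right) = 541857 \left(-101248\right) = -54861937536$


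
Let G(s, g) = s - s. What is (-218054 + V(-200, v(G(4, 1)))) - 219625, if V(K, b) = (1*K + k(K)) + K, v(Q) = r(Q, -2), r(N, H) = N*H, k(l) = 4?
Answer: -438075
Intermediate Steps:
r(N, H) = H*N
G(s, g) = 0
v(Q) = -2*Q
V(K, b) = 4 + 2*K (V(K, b) = (1*K + 4) + K = (K + 4) + K = (4 + K) + K = 4 + 2*K)
(-218054 + V(-200, v(G(4, 1)))) - 219625 = (-218054 + (4 + 2*(-200))) - 219625 = (-218054 + (4 - 400)) - 219625 = (-218054 - 396) - 219625 = -218450 - 219625 = -438075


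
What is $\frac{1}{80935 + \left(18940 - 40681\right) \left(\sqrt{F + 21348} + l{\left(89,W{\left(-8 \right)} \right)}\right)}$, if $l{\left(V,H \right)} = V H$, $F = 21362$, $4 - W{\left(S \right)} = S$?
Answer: $- \frac{23138453}{515200225363699} + \frac{21741 \sqrt{42710}}{515200225363699} \approx -3.6191 \cdot 10^{-8}$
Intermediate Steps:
$W{\left(S \right)} = 4 - S$
$l{\left(V,H \right)} = H V$
$\frac{1}{80935 + \left(18940 - 40681\right) \left(\sqrt{F + 21348} + l{\left(89,W{\left(-8 \right)} \right)}\right)} = \frac{1}{80935 + \left(18940 - 40681\right) \left(\sqrt{21362 + 21348} + \left(4 - -8\right) 89\right)} = \frac{1}{80935 - 21741 \left(\sqrt{42710} + \left(4 + 8\right) 89\right)} = \frac{1}{80935 - 21741 \left(\sqrt{42710} + 12 \cdot 89\right)} = \frac{1}{80935 - 21741 \left(\sqrt{42710} + 1068\right)} = \frac{1}{80935 - 21741 \left(1068 + \sqrt{42710}\right)} = \frac{1}{80935 - \left(23219388 + 21741 \sqrt{42710}\right)} = \frac{1}{-23138453 - 21741 \sqrt{42710}}$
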